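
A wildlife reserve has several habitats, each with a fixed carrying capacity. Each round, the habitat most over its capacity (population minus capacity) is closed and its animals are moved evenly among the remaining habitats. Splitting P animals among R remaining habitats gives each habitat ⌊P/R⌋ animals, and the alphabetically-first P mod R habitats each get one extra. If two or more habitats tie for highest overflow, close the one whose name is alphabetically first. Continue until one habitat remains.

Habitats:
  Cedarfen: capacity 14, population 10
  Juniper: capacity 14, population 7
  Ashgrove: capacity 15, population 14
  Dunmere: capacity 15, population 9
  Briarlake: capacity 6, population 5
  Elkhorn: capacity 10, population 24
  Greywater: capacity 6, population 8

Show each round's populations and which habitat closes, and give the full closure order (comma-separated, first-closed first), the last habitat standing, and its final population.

Closure order: Elkhorn, Greywater, Ashgrove, Briarlake, Cedarfen, Dunmere
Last habitat: Juniper with 77 animals

Round 1: Ashgrove=14 Briarlake=5 Cedarfen=10 Dunmere=9 Elkhorn=24 Greywater=8 Juniper=7 → close Elkhorn (overflow 14)
  24÷6 = 4 each, +1 to first 0
Round 2: Ashgrove=18 Briarlake=9 Cedarfen=14 Dunmere=13 Greywater=12 Juniper=11 → close Greywater (overflow 6)
  12÷5 = 2 each, +1 to first 2
Round 3: Ashgrove=21 Briarlake=12 Cedarfen=16 Dunmere=15 Juniper=13 → close Ashgrove (overflow 6)
  21÷4 = 5 each, +1 to first 1
Round 4: Briarlake=18 Cedarfen=21 Dunmere=20 Juniper=18 → close Briarlake (overflow 12)
  18÷3 = 6 each, +1 to first 0
Round 5: Cedarfen=27 Dunmere=26 Juniper=24 → close Cedarfen (overflow 13)
  27÷2 = 13 each, +1 to first 1
Round 6: Dunmere=40 Juniper=37 → close Dunmere (overflow 25)
  40÷1 = 40 each, +1 to first 0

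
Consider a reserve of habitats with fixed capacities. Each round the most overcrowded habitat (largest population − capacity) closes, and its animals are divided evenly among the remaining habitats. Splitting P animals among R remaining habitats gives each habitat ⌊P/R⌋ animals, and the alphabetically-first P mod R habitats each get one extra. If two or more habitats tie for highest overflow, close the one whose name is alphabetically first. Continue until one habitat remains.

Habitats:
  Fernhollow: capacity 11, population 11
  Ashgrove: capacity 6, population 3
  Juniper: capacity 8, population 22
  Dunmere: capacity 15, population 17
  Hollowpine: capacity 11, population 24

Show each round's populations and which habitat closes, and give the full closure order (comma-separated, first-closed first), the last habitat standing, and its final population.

Closure order: Juniper, Hollowpine, Dunmere, Ashgrove
Last habitat: Fernhollow with 77 animals

Round 1: Ashgrove=3 Dunmere=17 Fernhollow=11 Hollowpine=24 Juniper=22 → close Juniper (overflow 14)
  22÷4 = 5 each, +1 to first 2
Round 2: Ashgrove=9 Dunmere=23 Fernhollow=16 Hollowpine=29 → close Hollowpine (overflow 18)
  29÷3 = 9 each, +1 to first 2
Round 3: Ashgrove=19 Dunmere=33 Fernhollow=25 → close Dunmere (overflow 18)
  33÷2 = 16 each, +1 to first 1
Round 4: Ashgrove=36 Fernhollow=41 → close Ashgrove (overflow 30)
  36÷1 = 36 each, +1 to first 0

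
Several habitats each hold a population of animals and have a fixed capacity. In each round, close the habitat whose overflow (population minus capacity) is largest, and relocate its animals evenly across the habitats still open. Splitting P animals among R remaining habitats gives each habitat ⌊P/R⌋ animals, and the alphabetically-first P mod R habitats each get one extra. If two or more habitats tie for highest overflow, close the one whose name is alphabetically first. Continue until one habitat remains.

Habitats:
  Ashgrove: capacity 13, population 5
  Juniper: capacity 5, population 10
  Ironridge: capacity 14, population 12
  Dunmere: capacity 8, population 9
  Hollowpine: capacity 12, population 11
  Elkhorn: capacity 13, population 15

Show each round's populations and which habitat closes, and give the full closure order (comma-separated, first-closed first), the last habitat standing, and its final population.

Closure order: Juniper, Elkhorn, Dunmere, Hollowpine, Ironridge
Last habitat: Ashgrove with 62 animals

Round 1: Ashgrove=5 Dunmere=9 Elkhorn=15 Hollowpine=11 Ironridge=12 Juniper=10 → close Juniper (overflow 5)
  10÷5 = 2 each, +1 to first 0
Round 2: Ashgrove=7 Dunmere=11 Elkhorn=17 Hollowpine=13 Ironridge=14 → close Elkhorn (overflow 4)
  17÷4 = 4 each, +1 to first 1
Round 3: Ashgrove=12 Dunmere=15 Hollowpine=17 Ironridge=18 → close Dunmere (overflow 7)
  15÷3 = 5 each, +1 to first 0
Round 4: Ashgrove=17 Hollowpine=22 Ironridge=23 → close Hollowpine (overflow 10)
  22÷2 = 11 each, +1 to first 0
Round 5: Ashgrove=28 Ironridge=34 → close Ironridge (overflow 20)
  34÷1 = 34 each, +1 to first 0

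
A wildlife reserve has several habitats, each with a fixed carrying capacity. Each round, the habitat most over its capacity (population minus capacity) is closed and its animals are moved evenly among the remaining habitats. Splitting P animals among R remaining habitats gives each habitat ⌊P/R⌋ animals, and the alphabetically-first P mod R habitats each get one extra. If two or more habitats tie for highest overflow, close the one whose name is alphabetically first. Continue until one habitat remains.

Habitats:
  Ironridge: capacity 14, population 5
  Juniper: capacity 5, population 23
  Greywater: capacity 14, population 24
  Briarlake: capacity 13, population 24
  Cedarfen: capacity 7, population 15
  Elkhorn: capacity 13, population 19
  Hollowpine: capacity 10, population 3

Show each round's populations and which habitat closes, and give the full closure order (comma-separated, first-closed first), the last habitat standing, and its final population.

Closure order: Juniper, Briarlake, Greywater, Cedarfen, Elkhorn, Hollowpine
Last habitat: Ironridge with 113 animals

Round 1: Briarlake=24 Cedarfen=15 Elkhorn=19 Greywater=24 Hollowpine=3 Ironridge=5 Juniper=23 → close Juniper (overflow 18)
  23÷6 = 3 each, +1 to first 5
Round 2: Briarlake=28 Cedarfen=19 Elkhorn=23 Greywater=28 Hollowpine=7 Ironridge=8 → close Briarlake (overflow 15)
  28÷5 = 5 each, +1 to first 3
Round 3: Cedarfen=25 Elkhorn=29 Greywater=34 Hollowpine=12 Ironridge=13 → close Greywater (overflow 20)
  34÷4 = 8 each, +1 to first 2
Round 4: Cedarfen=34 Elkhorn=38 Hollowpine=20 Ironridge=21 → close Cedarfen (overflow 27)
  34÷3 = 11 each, +1 to first 1
Round 5: Elkhorn=50 Hollowpine=31 Ironridge=32 → close Elkhorn (overflow 37)
  50÷2 = 25 each, +1 to first 0
Round 6: Hollowpine=56 Ironridge=57 → close Hollowpine (overflow 46)
  56÷1 = 56 each, +1 to first 0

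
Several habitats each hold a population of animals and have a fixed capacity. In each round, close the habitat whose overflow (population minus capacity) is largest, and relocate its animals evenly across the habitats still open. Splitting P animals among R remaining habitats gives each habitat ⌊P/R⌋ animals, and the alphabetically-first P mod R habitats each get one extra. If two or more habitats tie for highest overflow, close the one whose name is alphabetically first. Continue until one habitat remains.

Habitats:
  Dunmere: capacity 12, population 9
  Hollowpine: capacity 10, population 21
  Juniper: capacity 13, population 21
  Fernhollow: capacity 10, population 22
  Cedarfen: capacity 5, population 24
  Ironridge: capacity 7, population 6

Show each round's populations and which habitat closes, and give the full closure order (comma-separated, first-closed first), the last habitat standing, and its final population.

Round 1: Cedarfen=24 Dunmere=9 Fernhollow=22 Hollowpine=21 Ironridge=6 Juniper=21 → close Cedarfen (overflow 19)
  24÷5 = 4 each, +1 to first 4
Round 2: Dunmere=14 Fernhollow=27 Hollowpine=26 Ironridge=11 Juniper=25 → close Fernhollow (overflow 17)
  27÷4 = 6 each, +1 to first 3
Round 3: Dunmere=21 Hollowpine=33 Ironridge=18 Juniper=31 → close Hollowpine (overflow 23)
  33÷3 = 11 each, +1 to first 0
Round 4: Dunmere=32 Ironridge=29 Juniper=42 → close Juniper (overflow 29)
  42÷2 = 21 each, +1 to first 0
Round 5: Dunmere=53 Ironridge=50 → close Ironridge (overflow 43)
  50÷1 = 50 each, +1 to first 0

Closure order: Cedarfen, Fernhollow, Hollowpine, Juniper, Ironridge
Last habitat: Dunmere with 103 animals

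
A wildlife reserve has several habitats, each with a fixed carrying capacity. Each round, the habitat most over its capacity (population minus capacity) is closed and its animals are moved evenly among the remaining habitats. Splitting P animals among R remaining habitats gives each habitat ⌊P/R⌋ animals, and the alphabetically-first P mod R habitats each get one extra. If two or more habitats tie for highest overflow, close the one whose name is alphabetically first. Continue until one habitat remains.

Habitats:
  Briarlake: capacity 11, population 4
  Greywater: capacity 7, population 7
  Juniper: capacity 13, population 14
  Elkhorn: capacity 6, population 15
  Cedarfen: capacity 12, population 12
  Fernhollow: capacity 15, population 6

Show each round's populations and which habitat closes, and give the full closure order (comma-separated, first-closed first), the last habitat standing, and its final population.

Closure order: Elkhorn, Juniper, Cedarfen, Greywater, Briarlake
Last habitat: Fernhollow with 58 animals

Round 1: Briarlake=4 Cedarfen=12 Elkhorn=15 Fernhollow=6 Greywater=7 Juniper=14 → close Elkhorn (overflow 9)
  15÷5 = 3 each, +1 to first 0
Round 2: Briarlake=7 Cedarfen=15 Fernhollow=9 Greywater=10 Juniper=17 → close Juniper (overflow 4)
  17÷4 = 4 each, +1 to first 1
Round 3: Briarlake=12 Cedarfen=19 Fernhollow=13 Greywater=14 → close Cedarfen (overflow 7)
  19÷3 = 6 each, +1 to first 1
Round 4: Briarlake=19 Fernhollow=19 Greywater=20 → close Greywater (overflow 13)
  20÷2 = 10 each, +1 to first 0
Round 5: Briarlake=29 Fernhollow=29 → close Briarlake (overflow 18)
  29÷1 = 29 each, +1 to first 0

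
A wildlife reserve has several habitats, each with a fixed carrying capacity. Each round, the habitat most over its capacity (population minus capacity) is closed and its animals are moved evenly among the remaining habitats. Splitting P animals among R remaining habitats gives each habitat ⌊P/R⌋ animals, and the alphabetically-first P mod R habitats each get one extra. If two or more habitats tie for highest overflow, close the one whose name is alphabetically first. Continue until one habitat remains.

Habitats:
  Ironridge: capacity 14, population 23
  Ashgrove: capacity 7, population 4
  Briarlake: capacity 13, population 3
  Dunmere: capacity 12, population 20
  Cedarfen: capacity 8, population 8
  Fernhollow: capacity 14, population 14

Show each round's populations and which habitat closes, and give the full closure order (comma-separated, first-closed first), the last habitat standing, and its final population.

Round 1: Ashgrove=4 Briarlake=3 Cedarfen=8 Dunmere=20 Fernhollow=14 Ironridge=23 → close Ironridge (overflow 9)
  23÷5 = 4 each, +1 to first 3
Round 2: Ashgrove=9 Briarlake=8 Cedarfen=13 Dunmere=24 Fernhollow=18 → close Dunmere (overflow 12)
  24÷4 = 6 each, +1 to first 0
Round 3: Ashgrove=15 Briarlake=14 Cedarfen=19 Fernhollow=24 → close Cedarfen (overflow 11)
  19÷3 = 6 each, +1 to first 1
Round 4: Ashgrove=22 Briarlake=20 Fernhollow=30 → close Fernhollow (overflow 16)
  30÷2 = 15 each, +1 to first 0
Round 5: Ashgrove=37 Briarlake=35 → close Ashgrove (overflow 30)
  37÷1 = 37 each, +1 to first 0

Closure order: Ironridge, Dunmere, Cedarfen, Fernhollow, Ashgrove
Last habitat: Briarlake with 72 animals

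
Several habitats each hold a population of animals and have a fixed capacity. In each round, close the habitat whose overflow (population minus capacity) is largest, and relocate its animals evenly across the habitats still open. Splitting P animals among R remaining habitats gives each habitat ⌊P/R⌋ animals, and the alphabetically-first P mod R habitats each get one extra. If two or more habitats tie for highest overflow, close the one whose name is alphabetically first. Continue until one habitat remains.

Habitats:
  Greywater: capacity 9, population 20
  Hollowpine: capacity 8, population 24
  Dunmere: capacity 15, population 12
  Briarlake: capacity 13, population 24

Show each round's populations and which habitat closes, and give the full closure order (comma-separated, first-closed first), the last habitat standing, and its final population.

Round 1: Briarlake=24 Dunmere=12 Greywater=20 Hollowpine=24 → close Hollowpine (overflow 16)
  24÷3 = 8 each, +1 to first 0
Round 2: Briarlake=32 Dunmere=20 Greywater=28 → close Briarlake (overflow 19)
  32÷2 = 16 each, +1 to first 0
Round 3: Dunmere=36 Greywater=44 → close Greywater (overflow 35)
  44÷1 = 44 each, +1 to first 0

Closure order: Hollowpine, Briarlake, Greywater
Last habitat: Dunmere with 80 animals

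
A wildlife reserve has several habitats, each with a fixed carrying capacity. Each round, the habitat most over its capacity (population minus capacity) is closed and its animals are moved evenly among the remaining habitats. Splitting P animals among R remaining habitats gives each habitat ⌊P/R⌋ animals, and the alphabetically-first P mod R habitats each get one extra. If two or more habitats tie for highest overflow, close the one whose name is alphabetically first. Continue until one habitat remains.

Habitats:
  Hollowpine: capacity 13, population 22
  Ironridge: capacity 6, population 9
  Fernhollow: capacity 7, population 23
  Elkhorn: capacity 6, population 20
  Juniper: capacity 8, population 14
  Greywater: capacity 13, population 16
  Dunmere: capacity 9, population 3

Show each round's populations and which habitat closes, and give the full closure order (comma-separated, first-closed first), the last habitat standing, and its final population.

Closure order: Fernhollow, Elkhorn, Hollowpine, Greywater, Ironridge, Juniper
Last habitat: Dunmere with 107 animals

Round 1: Dunmere=3 Elkhorn=20 Fernhollow=23 Greywater=16 Hollowpine=22 Ironridge=9 Juniper=14 → close Fernhollow (overflow 16)
  23÷6 = 3 each, +1 to first 5
Round 2: Dunmere=7 Elkhorn=24 Greywater=20 Hollowpine=26 Ironridge=13 Juniper=17 → close Elkhorn (overflow 18)
  24÷5 = 4 each, +1 to first 4
Round 3: Dunmere=12 Greywater=25 Hollowpine=31 Ironridge=18 Juniper=21 → close Hollowpine (overflow 18)
  31÷4 = 7 each, +1 to first 3
Round 4: Dunmere=20 Greywater=33 Ironridge=26 Juniper=28 → close Greywater (overflow 20)
  33÷3 = 11 each, +1 to first 0
Round 5: Dunmere=31 Ironridge=37 Juniper=39 → close Ironridge (overflow 31)
  37÷2 = 18 each, +1 to first 1
Round 6: Dunmere=50 Juniper=57 → close Juniper (overflow 49)
  57÷1 = 57 each, +1 to first 0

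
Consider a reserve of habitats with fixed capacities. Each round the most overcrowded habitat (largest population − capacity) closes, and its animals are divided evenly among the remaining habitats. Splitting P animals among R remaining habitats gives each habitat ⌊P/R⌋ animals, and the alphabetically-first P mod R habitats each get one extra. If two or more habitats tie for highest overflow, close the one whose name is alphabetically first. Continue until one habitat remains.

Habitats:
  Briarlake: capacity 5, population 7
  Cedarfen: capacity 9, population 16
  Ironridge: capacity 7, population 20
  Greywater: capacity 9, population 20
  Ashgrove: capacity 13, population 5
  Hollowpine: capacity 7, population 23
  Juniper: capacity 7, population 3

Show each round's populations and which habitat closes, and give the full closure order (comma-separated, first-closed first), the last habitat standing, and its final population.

Closure order: Hollowpine, Ironridge, Greywater, Cedarfen, Briarlake, Ashgrove
Last habitat: Juniper with 94 animals

Round 1: Ashgrove=5 Briarlake=7 Cedarfen=16 Greywater=20 Hollowpine=23 Ironridge=20 Juniper=3 → close Hollowpine (overflow 16)
  23÷6 = 3 each, +1 to first 5
Round 2: Ashgrove=9 Briarlake=11 Cedarfen=20 Greywater=24 Ironridge=24 Juniper=6 → close Ironridge (overflow 17)
  24÷5 = 4 each, +1 to first 4
Round 3: Ashgrove=14 Briarlake=16 Cedarfen=25 Greywater=29 Juniper=10 → close Greywater (overflow 20)
  29÷4 = 7 each, +1 to first 1
Round 4: Ashgrove=22 Briarlake=23 Cedarfen=32 Juniper=17 → close Cedarfen (overflow 23)
  32÷3 = 10 each, +1 to first 2
Round 5: Ashgrove=33 Briarlake=34 Juniper=27 → close Briarlake (overflow 29)
  34÷2 = 17 each, +1 to first 0
Round 6: Ashgrove=50 Juniper=44 → close Ashgrove (overflow 37)
  50÷1 = 50 each, +1 to first 0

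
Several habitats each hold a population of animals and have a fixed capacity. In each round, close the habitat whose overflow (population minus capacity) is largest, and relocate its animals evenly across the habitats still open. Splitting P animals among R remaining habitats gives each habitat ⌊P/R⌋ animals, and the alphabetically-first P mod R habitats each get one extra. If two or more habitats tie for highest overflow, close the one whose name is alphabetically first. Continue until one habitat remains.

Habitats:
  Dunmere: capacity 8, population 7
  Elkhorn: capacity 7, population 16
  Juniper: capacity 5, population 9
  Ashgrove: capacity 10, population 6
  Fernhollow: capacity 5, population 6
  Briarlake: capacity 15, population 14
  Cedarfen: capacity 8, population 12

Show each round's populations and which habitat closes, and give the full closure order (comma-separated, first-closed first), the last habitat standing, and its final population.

Closure order: Elkhorn, Cedarfen, Juniper, Briarlake, Fernhollow, Dunmere
Last habitat: Ashgrove with 70 animals

Round 1: Ashgrove=6 Briarlake=14 Cedarfen=12 Dunmere=7 Elkhorn=16 Fernhollow=6 Juniper=9 → close Elkhorn (overflow 9)
  16÷6 = 2 each, +1 to first 4
Round 2: Ashgrove=9 Briarlake=17 Cedarfen=15 Dunmere=10 Fernhollow=8 Juniper=11 → close Cedarfen (overflow 7)
  15÷5 = 3 each, +1 to first 0
Round 3: Ashgrove=12 Briarlake=20 Dunmere=13 Fernhollow=11 Juniper=14 → close Juniper (overflow 9)
  14÷4 = 3 each, +1 to first 2
Round 4: Ashgrove=16 Briarlake=24 Dunmere=16 Fernhollow=14 → close Briarlake (overflow 9)
  24÷3 = 8 each, +1 to first 0
Round 5: Ashgrove=24 Dunmere=24 Fernhollow=22 → close Fernhollow (overflow 17)
  22÷2 = 11 each, +1 to first 0
Round 6: Ashgrove=35 Dunmere=35 → close Dunmere (overflow 27)
  35÷1 = 35 each, +1 to first 0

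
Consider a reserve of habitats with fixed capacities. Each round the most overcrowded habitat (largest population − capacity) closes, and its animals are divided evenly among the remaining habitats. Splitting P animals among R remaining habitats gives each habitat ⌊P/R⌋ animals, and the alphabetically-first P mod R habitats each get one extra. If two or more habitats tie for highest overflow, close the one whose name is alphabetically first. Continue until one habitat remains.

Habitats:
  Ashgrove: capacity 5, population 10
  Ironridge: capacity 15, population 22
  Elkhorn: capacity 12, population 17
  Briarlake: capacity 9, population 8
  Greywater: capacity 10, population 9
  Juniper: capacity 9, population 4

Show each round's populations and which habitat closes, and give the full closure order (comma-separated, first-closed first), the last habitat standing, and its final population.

Closure order: Ironridge, Ashgrove, Elkhorn, Briarlake, Greywater
Last habitat: Juniper with 70 animals

Round 1: Ashgrove=10 Briarlake=8 Elkhorn=17 Greywater=9 Ironridge=22 Juniper=4 → close Ironridge (overflow 7)
  22÷5 = 4 each, +1 to first 2
Round 2: Ashgrove=15 Briarlake=13 Elkhorn=21 Greywater=13 Juniper=8 → close Ashgrove (overflow 10)
  15÷4 = 3 each, +1 to first 3
Round 3: Briarlake=17 Elkhorn=25 Greywater=17 Juniper=11 → close Elkhorn (overflow 13)
  25÷3 = 8 each, +1 to first 1
Round 4: Briarlake=26 Greywater=25 Juniper=19 → close Briarlake (overflow 17)
  26÷2 = 13 each, +1 to first 0
Round 5: Greywater=38 Juniper=32 → close Greywater (overflow 28)
  38÷1 = 38 each, +1 to first 0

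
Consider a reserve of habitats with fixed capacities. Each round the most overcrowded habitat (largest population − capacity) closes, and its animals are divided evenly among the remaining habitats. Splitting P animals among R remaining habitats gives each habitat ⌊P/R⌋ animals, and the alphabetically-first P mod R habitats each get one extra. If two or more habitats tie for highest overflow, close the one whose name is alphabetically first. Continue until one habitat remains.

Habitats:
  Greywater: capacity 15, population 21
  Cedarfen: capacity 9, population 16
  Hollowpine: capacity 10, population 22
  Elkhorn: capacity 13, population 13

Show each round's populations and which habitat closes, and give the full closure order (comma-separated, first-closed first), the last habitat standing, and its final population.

Round 1: Cedarfen=16 Elkhorn=13 Greywater=21 Hollowpine=22 → close Hollowpine (overflow 12)
  22÷3 = 7 each, +1 to first 1
Round 2: Cedarfen=24 Elkhorn=20 Greywater=28 → close Cedarfen (overflow 15)
  24÷2 = 12 each, +1 to first 0
Round 3: Elkhorn=32 Greywater=40 → close Greywater (overflow 25)
  40÷1 = 40 each, +1 to first 0

Closure order: Hollowpine, Cedarfen, Greywater
Last habitat: Elkhorn with 72 animals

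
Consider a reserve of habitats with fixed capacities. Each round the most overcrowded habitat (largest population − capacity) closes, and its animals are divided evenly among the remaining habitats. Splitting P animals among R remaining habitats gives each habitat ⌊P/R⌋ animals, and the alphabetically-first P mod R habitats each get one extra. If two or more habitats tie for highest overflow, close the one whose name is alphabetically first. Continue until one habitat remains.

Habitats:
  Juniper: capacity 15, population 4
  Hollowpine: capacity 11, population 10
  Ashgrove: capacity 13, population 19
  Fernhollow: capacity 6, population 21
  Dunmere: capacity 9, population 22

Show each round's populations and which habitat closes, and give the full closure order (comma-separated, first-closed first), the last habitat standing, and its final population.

Round 1: Ashgrove=19 Dunmere=22 Fernhollow=21 Hollowpine=10 Juniper=4 → close Fernhollow (overflow 15)
  21÷4 = 5 each, +1 to first 1
Round 2: Ashgrove=25 Dunmere=27 Hollowpine=15 Juniper=9 → close Dunmere (overflow 18)
  27÷3 = 9 each, +1 to first 0
Round 3: Ashgrove=34 Hollowpine=24 Juniper=18 → close Ashgrove (overflow 21)
  34÷2 = 17 each, +1 to first 0
Round 4: Hollowpine=41 Juniper=35 → close Hollowpine (overflow 30)
  41÷1 = 41 each, +1 to first 0

Closure order: Fernhollow, Dunmere, Ashgrove, Hollowpine
Last habitat: Juniper with 76 animals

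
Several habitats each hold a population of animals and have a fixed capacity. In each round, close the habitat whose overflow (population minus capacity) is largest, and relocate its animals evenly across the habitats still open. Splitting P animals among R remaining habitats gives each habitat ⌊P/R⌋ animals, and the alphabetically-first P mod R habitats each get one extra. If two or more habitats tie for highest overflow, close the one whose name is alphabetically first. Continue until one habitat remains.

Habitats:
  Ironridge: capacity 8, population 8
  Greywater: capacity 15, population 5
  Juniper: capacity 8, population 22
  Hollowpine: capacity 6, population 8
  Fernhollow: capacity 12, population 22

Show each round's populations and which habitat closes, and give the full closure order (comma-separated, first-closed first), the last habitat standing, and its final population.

Closure order: Juniper, Fernhollow, Hollowpine, Ironridge
Last habitat: Greywater with 65 animals

Round 1: Fernhollow=22 Greywater=5 Hollowpine=8 Ironridge=8 Juniper=22 → close Juniper (overflow 14)
  22÷4 = 5 each, +1 to first 2
Round 2: Fernhollow=28 Greywater=11 Hollowpine=13 Ironridge=13 → close Fernhollow (overflow 16)
  28÷3 = 9 each, +1 to first 1
Round 3: Greywater=21 Hollowpine=22 Ironridge=22 → close Hollowpine (overflow 16)
  22÷2 = 11 each, +1 to first 0
Round 4: Greywater=32 Ironridge=33 → close Ironridge (overflow 25)
  33÷1 = 33 each, +1 to first 0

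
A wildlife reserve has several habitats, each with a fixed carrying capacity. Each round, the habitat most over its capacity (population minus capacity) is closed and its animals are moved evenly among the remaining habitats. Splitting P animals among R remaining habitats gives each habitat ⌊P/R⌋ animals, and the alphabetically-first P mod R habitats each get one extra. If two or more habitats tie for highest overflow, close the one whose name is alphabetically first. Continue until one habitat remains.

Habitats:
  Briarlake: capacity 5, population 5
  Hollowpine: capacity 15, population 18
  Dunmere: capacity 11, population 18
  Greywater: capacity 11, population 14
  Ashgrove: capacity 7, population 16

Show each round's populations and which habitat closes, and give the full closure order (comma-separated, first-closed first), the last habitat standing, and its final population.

Round 1: Ashgrove=16 Briarlake=5 Dunmere=18 Greywater=14 Hollowpine=18 → close Ashgrove (overflow 9)
  16÷4 = 4 each, +1 to first 0
Round 2: Briarlake=9 Dunmere=22 Greywater=18 Hollowpine=22 → close Dunmere (overflow 11)
  22÷3 = 7 each, +1 to first 1
Round 3: Briarlake=17 Greywater=25 Hollowpine=29 → close Greywater (overflow 14)
  25÷2 = 12 each, +1 to first 1
Round 4: Briarlake=30 Hollowpine=41 → close Hollowpine (overflow 26)
  41÷1 = 41 each, +1 to first 0

Closure order: Ashgrove, Dunmere, Greywater, Hollowpine
Last habitat: Briarlake with 71 animals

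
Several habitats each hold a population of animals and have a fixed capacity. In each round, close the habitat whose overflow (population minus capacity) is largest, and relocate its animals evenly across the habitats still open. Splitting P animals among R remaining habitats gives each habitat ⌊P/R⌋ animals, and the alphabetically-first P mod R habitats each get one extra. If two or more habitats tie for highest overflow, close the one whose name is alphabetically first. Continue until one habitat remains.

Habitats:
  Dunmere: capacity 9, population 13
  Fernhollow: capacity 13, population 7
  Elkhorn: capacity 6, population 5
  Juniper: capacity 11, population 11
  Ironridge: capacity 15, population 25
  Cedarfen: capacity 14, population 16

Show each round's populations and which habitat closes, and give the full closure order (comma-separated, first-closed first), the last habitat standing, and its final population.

Round 1: Cedarfen=16 Dunmere=13 Elkhorn=5 Fernhollow=7 Ironridge=25 Juniper=11 → close Ironridge (overflow 10)
  25÷5 = 5 each, +1 to first 0
Round 2: Cedarfen=21 Dunmere=18 Elkhorn=10 Fernhollow=12 Juniper=16 → close Dunmere (overflow 9)
  18÷4 = 4 each, +1 to first 2
Round 3: Cedarfen=26 Elkhorn=15 Fernhollow=16 Juniper=20 → close Cedarfen (overflow 12)
  26÷3 = 8 each, +1 to first 2
Round 4: Elkhorn=24 Fernhollow=25 Juniper=28 → close Elkhorn (overflow 18)
  24÷2 = 12 each, +1 to first 0
Round 5: Fernhollow=37 Juniper=40 → close Juniper (overflow 29)
  40÷1 = 40 each, +1 to first 0

Closure order: Ironridge, Dunmere, Cedarfen, Elkhorn, Juniper
Last habitat: Fernhollow with 77 animals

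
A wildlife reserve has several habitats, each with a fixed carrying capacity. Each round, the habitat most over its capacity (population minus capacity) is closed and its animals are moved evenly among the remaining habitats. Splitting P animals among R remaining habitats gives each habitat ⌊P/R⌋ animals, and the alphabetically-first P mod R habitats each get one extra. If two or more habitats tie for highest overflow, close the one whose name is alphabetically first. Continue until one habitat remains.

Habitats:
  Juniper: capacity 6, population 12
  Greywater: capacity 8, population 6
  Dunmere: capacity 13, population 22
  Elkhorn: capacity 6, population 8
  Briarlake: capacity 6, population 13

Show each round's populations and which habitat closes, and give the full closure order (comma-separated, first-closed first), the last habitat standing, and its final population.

Round 1: Briarlake=13 Dunmere=22 Elkhorn=8 Greywater=6 Juniper=12 → close Dunmere (overflow 9)
  22÷4 = 5 each, +1 to first 2
Round 2: Briarlake=19 Elkhorn=14 Greywater=11 Juniper=17 → close Briarlake (overflow 13)
  19÷3 = 6 each, +1 to first 1
Round 3: Elkhorn=21 Greywater=17 Juniper=23 → close Juniper (overflow 17)
  23÷2 = 11 each, +1 to first 1
Round 4: Elkhorn=33 Greywater=28 → close Elkhorn (overflow 27)
  33÷1 = 33 each, +1 to first 0

Closure order: Dunmere, Briarlake, Juniper, Elkhorn
Last habitat: Greywater with 61 animals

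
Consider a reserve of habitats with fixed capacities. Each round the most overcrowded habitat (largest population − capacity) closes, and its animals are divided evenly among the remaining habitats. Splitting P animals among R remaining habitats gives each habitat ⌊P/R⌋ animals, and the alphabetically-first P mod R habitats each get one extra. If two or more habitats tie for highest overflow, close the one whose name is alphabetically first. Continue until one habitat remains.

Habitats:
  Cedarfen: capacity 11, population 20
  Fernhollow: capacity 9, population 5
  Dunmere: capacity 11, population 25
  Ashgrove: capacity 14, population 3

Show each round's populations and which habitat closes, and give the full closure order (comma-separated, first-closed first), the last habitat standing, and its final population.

Round 1: Ashgrove=3 Cedarfen=20 Dunmere=25 Fernhollow=5 → close Dunmere (overflow 14)
  25÷3 = 8 each, +1 to first 1
Round 2: Ashgrove=12 Cedarfen=28 Fernhollow=13 → close Cedarfen (overflow 17)
  28÷2 = 14 each, +1 to first 0
Round 3: Ashgrove=26 Fernhollow=27 → close Fernhollow (overflow 18)
  27÷1 = 27 each, +1 to first 0

Closure order: Dunmere, Cedarfen, Fernhollow
Last habitat: Ashgrove with 53 animals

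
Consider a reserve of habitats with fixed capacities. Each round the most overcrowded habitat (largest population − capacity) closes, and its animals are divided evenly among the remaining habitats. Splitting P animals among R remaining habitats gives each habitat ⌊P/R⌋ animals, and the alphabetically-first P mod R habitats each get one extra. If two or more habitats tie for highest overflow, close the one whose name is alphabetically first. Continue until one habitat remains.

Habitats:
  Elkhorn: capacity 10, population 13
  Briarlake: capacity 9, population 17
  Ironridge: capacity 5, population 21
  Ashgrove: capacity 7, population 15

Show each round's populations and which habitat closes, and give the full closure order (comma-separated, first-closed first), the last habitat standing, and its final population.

Round 1: Ashgrove=15 Briarlake=17 Elkhorn=13 Ironridge=21 → close Ironridge (overflow 16)
  21÷3 = 7 each, +1 to first 0
Round 2: Ashgrove=22 Briarlake=24 Elkhorn=20 → close Ashgrove (overflow 15)
  22÷2 = 11 each, +1 to first 0
Round 3: Briarlake=35 Elkhorn=31 → close Briarlake (overflow 26)
  35÷1 = 35 each, +1 to first 0

Closure order: Ironridge, Ashgrove, Briarlake
Last habitat: Elkhorn with 66 animals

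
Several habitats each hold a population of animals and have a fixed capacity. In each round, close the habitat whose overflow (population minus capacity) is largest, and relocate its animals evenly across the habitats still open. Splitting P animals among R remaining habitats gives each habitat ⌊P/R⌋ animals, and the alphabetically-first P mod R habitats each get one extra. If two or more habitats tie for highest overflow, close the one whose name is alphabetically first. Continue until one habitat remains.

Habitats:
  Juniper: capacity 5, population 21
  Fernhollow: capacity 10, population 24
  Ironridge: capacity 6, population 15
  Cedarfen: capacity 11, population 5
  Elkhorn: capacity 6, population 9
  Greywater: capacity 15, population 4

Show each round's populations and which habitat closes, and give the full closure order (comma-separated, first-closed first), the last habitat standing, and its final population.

Closure order: Juniper, Fernhollow, Ironridge, Elkhorn, Cedarfen
Last habitat: Greywater with 78 animals

Round 1: Cedarfen=5 Elkhorn=9 Fernhollow=24 Greywater=4 Ironridge=15 Juniper=21 → close Juniper (overflow 16)
  21÷5 = 4 each, +1 to first 1
Round 2: Cedarfen=10 Elkhorn=13 Fernhollow=28 Greywater=8 Ironridge=19 → close Fernhollow (overflow 18)
  28÷4 = 7 each, +1 to first 0
Round 3: Cedarfen=17 Elkhorn=20 Greywater=15 Ironridge=26 → close Ironridge (overflow 20)
  26÷3 = 8 each, +1 to first 2
Round 4: Cedarfen=26 Elkhorn=29 Greywater=23 → close Elkhorn (overflow 23)
  29÷2 = 14 each, +1 to first 1
Round 5: Cedarfen=41 Greywater=37 → close Cedarfen (overflow 30)
  41÷1 = 41 each, +1 to first 0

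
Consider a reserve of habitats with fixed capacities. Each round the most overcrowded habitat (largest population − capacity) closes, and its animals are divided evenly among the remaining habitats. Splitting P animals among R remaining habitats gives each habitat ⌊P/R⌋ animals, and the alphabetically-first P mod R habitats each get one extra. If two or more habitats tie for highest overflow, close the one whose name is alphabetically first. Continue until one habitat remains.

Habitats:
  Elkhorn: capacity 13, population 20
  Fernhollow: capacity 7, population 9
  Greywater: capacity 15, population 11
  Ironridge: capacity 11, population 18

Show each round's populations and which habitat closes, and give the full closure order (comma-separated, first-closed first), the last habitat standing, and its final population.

Round 1: Elkhorn=20 Fernhollow=9 Greywater=11 Ironridge=18 → close Elkhorn (overflow 7)
  20÷3 = 6 each, +1 to first 2
Round 2: Fernhollow=16 Greywater=18 Ironridge=24 → close Ironridge (overflow 13)
  24÷2 = 12 each, +1 to first 0
Round 3: Fernhollow=28 Greywater=30 → close Fernhollow (overflow 21)
  28÷1 = 28 each, +1 to first 0

Closure order: Elkhorn, Ironridge, Fernhollow
Last habitat: Greywater with 58 animals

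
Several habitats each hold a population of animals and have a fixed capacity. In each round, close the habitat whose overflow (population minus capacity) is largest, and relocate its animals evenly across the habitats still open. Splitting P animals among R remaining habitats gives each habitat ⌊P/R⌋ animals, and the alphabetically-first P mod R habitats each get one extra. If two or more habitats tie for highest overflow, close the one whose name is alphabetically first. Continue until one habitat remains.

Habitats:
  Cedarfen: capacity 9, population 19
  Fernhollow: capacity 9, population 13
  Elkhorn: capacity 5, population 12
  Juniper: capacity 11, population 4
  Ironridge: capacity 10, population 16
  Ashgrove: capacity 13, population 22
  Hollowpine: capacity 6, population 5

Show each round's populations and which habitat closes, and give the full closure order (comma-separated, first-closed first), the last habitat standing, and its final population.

Round 1: Ashgrove=22 Cedarfen=19 Elkhorn=12 Fernhollow=13 Hollowpine=5 Ironridge=16 Juniper=4 → close Cedarfen (overflow 10)
  19÷6 = 3 each, +1 to first 1
Round 2: Ashgrove=26 Elkhorn=15 Fernhollow=16 Hollowpine=8 Ironridge=19 Juniper=7 → close Ashgrove (overflow 13)
  26÷5 = 5 each, +1 to first 1
Round 3: Elkhorn=21 Fernhollow=21 Hollowpine=13 Ironridge=24 Juniper=12 → close Elkhorn (overflow 16)
  21÷4 = 5 each, +1 to first 1
Round 4: Fernhollow=27 Hollowpine=18 Ironridge=29 Juniper=17 → close Ironridge (overflow 19)
  29÷3 = 9 each, +1 to first 2
Round 5: Fernhollow=37 Hollowpine=28 Juniper=26 → close Fernhollow (overflow 28)
  37÷2 = 18 each, +1 to first 1
Round 6: Hollowpine=47 Juniper=44 → close Hollowpine (overflow 41)
  47÷1 = 47 each, +1 to first 0

Closure order: Cedarfen, Ashgrove, Elkhorn, Ironridge, Fernhollow, Hollowpine
Last habitat: Juniper with 91 animals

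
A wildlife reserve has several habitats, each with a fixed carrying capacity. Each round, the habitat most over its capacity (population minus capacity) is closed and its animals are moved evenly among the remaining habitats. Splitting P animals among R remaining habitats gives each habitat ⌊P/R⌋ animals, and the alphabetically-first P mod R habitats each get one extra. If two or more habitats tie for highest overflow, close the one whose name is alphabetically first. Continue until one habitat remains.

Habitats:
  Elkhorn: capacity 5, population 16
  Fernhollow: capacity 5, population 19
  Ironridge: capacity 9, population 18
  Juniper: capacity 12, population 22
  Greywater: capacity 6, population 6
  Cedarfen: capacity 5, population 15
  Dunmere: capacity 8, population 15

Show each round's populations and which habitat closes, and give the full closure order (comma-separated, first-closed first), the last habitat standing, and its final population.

Closure order: Fernhollow, Cedarfen, Elkhorn, Ironridge, Dunmere, Juniper
Last habitat: Greywater with 111 animals

Round 1: Cedarfen=15 Dunmere=15 Elkhorn=16 Fernhollow=19 Greywater=6 Ironridge=18 Juniper=22 → close Fernhollow (overflow 14)
  19÷6 = 3 each, +1 to first 1
Round 2: Cedarfen=19 Dunmere=18 Elkhorn=19 Greywater=9 Ironridge=21 Juniper=25 → close Cedarfen (overflow 14)
  19÷5 = 3 each, +1 to first 4
Round 3: Dunmere=22 Elkhorn=23 Greywater=13 Ironridge=25 Juniper=28 → close Elkhorn (overflow 18)
  23÷4 = 5 each, +1 to first 3
Round 4: Dunmere=28 Greywater=19 Ironridge=31 Juniper=33 → close Ironridge (overflow 22)
  31÷3 = 10 each, +1 to first 1
Round 5: Dunmere=39 Greywater=29 Juniper=43 → close Dunmere (overflow 31)
  39÷2 = 19 each, +1 to first 1
Round 6: Greywater=49 Juniper=62 → close Juniper (overflow 50)
  62÷1 = 62 each, +1 to first 0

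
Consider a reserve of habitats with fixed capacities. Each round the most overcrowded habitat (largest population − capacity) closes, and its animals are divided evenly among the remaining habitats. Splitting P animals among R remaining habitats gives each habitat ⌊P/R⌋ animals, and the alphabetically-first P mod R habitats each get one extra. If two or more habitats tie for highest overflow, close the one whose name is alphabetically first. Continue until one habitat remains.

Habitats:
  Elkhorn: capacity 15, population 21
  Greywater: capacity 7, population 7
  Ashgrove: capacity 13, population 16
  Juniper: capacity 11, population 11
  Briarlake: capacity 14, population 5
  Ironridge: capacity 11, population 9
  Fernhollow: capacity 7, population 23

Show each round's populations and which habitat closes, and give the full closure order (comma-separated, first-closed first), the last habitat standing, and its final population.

Round 1: Ashgrove=16 Briarlake=5 Elkhorn=21 Fernhollow=23 Greywater=7 Ironridge=9 Juniper=11 → close Fernhollow (overflow 16)
  23÷6 = 3 each, +1 to first 5
Round 2: Ashgrove=20 Briarlake=9 Elkhorn=25 Greywater=11 Ironridge=13 Juniper=14 → close Elkhorn (overflow 10)
  25÷5 = 5 each, +1 to first 0
Round 3: Ashgrove=25 Briarlake=14 Greywater=16 Ironridge=18 Juniper=19 → close Ashgrove (overflow 12)
  25÷4 = 6 each, +1 to first 1
Round 4: Briarlake=21 Greywater=22 Ironridge=24 Juniper=25 → close Greywater (overflow 15)
  22÷3 = 7 each, +1 to first 1
Round 5: Briarlake=29 Ironridge=31 Juniper=32 → close Juniper (overflow 21)
  32÷2 = 16 each, +1 to first 0
Round 6: Briarlake=45 Ironridge=47 → close Ironridge (overflow 36)
  47÷1 = 47 each, +1 to first 0

Closure order: Fernhollow, Elkhorn, Ashgrove, Greywater, Juniper, Ironridge
Last habitat: Briarlake with 92 animals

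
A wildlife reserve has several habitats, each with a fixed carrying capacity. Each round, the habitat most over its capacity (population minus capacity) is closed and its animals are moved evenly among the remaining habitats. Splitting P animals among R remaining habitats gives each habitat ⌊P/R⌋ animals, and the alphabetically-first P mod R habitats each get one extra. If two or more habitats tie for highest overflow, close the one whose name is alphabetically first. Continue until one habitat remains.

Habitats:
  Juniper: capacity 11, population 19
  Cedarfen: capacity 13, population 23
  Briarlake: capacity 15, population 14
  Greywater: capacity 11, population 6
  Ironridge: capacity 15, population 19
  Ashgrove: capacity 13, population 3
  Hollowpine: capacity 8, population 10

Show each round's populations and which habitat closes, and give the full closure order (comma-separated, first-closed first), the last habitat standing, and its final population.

Closure order: Cedarfen, Juniper, Ironridge, Hollowpine, Briarlake, Greywater
Last habitat: Ashgrove with 94 animals

Round 1: Ashgrove=3 Briarlake=14 Cedarfen=23 Greywater=6 Hollowpine=10 Ironridge=19 Juniper=19 → close Cedarfen (overflow 10)
  23÷6 = 3 each, +1 to first 5
Round 2: Ashgrove=7 Briarlake=18 Greywater=10 Hollowpine=14 Ironridge=23 Juniper=22 → close Juniper (overflow 11)
  22÷5 = 4 each, +1 to first 2
Round 3: Ashgrove=12 Briarlake=23 Greywater=14 Hollowpine=18 Ironridge=27 → close Ironridge (overflow 12)
  27÷4 = 6 each, +1 to first 3
Round 4: Ashgrove=19 Briarlake=30 Greywater=21 Hollowpine=24 → close Hollowpine (overflow 16)
  24÷3 = 8 each, +1 to first 0
Round 5: Ashgrove=27 Briarlake=38 Greywater=29 → close Briarlake (overflow 23)
  38÷2 = 19 each, +1 to first 0
Round 6: Ashgrove=46 Greywater=48 → close Greywater (overflow 37)
  48÷1 = 48 each, +1 to first 0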